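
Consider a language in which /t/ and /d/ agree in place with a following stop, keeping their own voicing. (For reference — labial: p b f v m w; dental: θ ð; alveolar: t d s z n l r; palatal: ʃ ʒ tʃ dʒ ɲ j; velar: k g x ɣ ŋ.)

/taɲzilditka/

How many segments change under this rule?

/t/ before /k/ (velar) → [k]
1 segment changes.

1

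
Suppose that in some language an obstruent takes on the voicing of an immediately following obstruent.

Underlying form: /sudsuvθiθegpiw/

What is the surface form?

/d/ before /s/ (voiceless) → [t]
/v/ before /θ/ (voiceless) → [f]
/g/ before /p/ (voiceless) → [k]

[sutsufθiθekpiw]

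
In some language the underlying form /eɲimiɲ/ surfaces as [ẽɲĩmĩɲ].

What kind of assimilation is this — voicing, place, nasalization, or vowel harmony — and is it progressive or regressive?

nasalization, regressive

/e/→[ẽ] /i/→[ĩ] /i/→[ĩ].
Each target copies a feature from the following segment, so the direction is regressive.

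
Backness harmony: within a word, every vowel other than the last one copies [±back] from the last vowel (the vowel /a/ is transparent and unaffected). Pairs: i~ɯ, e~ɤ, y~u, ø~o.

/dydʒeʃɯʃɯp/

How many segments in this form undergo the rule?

/y/ harmonizes with /ɯ/ ([+back]) → [u]
/e/ harmonizes with /ɯ/ ([+back]) → [ɤ]
2 segments change.

2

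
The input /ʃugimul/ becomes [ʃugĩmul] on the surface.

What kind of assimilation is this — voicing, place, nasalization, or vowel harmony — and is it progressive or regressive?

nasalization, regressive

/i/→[ĩ].
Each target copies a feature from the following segment, so the direction is regressive.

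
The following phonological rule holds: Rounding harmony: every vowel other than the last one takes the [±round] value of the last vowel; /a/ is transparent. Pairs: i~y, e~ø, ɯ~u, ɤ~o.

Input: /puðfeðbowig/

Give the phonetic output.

[pɯðfeðbɤwig]

/u/ harmonizes with /i/ ([-round]) → [ɯ]
/o/ harmonizes with /i/ ([-round]) → [ɤ]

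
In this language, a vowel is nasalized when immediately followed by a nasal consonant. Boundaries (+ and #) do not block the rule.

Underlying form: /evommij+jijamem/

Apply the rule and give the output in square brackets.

/o/ before nasal /m/ → [õ]
/a/ before nasal /m/ → [ã]
/e/ before nasal /m/ → [ẽ]

[evõmmij+jijãmẽm]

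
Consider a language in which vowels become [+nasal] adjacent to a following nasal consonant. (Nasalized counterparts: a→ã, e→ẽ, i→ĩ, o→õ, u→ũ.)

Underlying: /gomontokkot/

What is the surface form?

[gõmõntokkot]

/o/ before nasal /m/ → [õ]
/o/ before nasal /n/ → [õ]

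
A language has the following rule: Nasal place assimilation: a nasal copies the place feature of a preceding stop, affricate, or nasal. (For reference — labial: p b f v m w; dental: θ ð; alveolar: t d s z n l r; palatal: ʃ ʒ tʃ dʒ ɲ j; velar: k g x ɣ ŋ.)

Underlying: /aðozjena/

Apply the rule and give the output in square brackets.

[aðozjena]

no segment meets the rule's conditions; no change.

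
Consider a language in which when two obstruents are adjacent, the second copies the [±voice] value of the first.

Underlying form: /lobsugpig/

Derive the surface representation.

[lobzugbig]

/s/ after /b/ (voiced) → [z]
/p/ after /g/ (voiced) → [b]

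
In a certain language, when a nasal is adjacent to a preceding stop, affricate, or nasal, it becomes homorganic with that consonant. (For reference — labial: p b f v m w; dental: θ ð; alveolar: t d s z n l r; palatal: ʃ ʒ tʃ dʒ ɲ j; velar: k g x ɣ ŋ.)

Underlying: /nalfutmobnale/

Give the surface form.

[nalfutnobmale]

/m/ after /t/ (alveolar) → [n]
/n/ after /b/ (labial) → [m]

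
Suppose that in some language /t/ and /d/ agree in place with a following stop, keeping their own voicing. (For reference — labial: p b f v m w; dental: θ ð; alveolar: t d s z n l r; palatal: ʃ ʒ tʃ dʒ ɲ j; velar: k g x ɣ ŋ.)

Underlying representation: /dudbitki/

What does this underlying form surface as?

/d/ before /b/ (labial) → [b]
/t/ before /k/ (velar) → [k]

[dubbikki]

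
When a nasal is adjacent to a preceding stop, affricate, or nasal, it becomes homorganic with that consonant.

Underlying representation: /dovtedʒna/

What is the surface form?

/n/ after /dʒ/ (palatal) → [ɲ]

[dovtedʒɲa]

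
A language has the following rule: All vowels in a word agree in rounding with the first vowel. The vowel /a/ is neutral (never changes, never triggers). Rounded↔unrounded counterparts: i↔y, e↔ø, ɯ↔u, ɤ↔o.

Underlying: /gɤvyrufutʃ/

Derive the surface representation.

/y/ harmonizes with /ɤ/ ([-round]) → [i]
/u/ harmonizes with /ɤ/ ([-round]) → [ɯ]
/u/ harmonizes with /ɤ/ ([-round]) → [ɯ]

[gɤvirɯfɯtʃ]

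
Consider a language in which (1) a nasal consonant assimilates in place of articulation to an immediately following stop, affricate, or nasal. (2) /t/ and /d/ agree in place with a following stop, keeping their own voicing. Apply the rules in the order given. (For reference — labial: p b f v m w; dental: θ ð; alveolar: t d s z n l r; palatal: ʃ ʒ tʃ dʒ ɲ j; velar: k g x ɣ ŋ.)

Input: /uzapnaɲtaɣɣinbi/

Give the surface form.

[uzapnantaɣɣimbi]

Rule 1: /ɲ/ before /t/ (alveolar) → [n]
Rule 1: /n/ before /b/ (labial) → [m]
After rule 1: uzapnantaɣɣimbi
Rule 2: no segment meets the rule's conditions; no change.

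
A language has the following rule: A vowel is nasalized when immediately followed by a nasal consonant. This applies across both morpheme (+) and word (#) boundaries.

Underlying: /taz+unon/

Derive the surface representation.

[taz+ũnõn]

/u/ before nasal /n/ → [ũ]
/o/ before nasal /n/ → [õ]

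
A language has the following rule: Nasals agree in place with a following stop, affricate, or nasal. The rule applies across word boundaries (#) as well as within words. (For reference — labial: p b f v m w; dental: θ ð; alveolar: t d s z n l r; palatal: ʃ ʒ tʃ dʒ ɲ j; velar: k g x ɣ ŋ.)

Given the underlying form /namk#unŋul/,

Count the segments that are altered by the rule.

2

/m/ before /k/ (velar) → [ŋ]
/n/ before /ŋ/ (velar) → [ŋ]
2 segments change.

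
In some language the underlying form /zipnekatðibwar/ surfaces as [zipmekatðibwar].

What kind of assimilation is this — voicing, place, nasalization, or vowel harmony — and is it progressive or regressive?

/n/→[m].
Each target copies a feature from the preceding segment, so the direction is progressive.

place assimilation, progressive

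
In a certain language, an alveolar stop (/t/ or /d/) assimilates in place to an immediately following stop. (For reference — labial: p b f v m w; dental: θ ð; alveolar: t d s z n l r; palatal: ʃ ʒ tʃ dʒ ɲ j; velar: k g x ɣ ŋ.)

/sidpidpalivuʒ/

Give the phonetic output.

/d/ before /p/ (labial) → [b]
/d/ before /p/ (labial) → [b]

[sibpibpalivuʒ]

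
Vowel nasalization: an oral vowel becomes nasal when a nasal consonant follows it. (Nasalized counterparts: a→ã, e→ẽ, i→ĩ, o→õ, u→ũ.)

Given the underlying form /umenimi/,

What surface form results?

/u/ before nasal /m/ → [ũ]
/e/ before nasal /n/ → [ẽ]
/i/ before nasal /m/ → [ĩ]

[ũmẽnĩmi]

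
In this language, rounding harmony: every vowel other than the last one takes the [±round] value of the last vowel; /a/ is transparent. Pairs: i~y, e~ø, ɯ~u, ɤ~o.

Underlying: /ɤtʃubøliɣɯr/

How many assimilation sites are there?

/u/ harmonizes with /ɯ/ ([-round]) → [ɯ]
/ø/ harmonizes with /ɯ/ ([-round]) → [e]
2 segments change.

2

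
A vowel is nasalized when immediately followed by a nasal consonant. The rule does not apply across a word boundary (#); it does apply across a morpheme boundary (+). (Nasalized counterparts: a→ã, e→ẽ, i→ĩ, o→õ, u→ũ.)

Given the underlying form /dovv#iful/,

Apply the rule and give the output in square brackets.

[dovv#iful]

no segment meets the rule's conditions; no change.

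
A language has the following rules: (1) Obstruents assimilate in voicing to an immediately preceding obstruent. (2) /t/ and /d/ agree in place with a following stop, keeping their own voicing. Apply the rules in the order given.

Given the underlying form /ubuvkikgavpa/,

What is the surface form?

[ubuvgikkavba]

Rule 1: /k/ after /v/ (voiced) → [g]
Rule 1: /g/ after /k/ (voiceless) → [k]
Rule 1: /p/ after /v/ (voiced) → [b]
After rule 1: ubuvgikkavba
Rule 2: no segment meets the rule's conditions; no change.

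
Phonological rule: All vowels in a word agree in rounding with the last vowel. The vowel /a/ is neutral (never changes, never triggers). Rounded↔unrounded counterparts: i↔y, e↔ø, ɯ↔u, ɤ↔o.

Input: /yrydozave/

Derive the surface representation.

/y/ harmonizes with /e/ ([-round]) → [i]
/y/ harmonizes with /e/ ([-round]) → [i]
/o/ harmonizes with /e/ ([-round]) → [ɤ]

[iridɤzave]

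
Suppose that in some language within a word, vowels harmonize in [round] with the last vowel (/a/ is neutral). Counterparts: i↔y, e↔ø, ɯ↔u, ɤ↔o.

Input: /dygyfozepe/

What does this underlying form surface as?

[digifɤzepe]

/y/ harmonizes with /e/ ([-round]) → [i]
/y/ harmonizes with /e/ ([-round]) → [i]
/o/ harmonizes with /e/ ([-round]) → [ɤ]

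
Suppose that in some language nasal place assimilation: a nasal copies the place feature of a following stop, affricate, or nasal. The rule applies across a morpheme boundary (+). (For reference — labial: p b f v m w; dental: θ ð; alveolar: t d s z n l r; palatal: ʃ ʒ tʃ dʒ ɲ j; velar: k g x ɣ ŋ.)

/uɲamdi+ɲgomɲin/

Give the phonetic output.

/m/ before /d/ (alveolar) → [n]
/ɲ/ before /g/ (velar) → [ŋ]
/m/ before /ɲ/ (palatal) → [ɲ]

[uɲandi+ŋgoɲɲin]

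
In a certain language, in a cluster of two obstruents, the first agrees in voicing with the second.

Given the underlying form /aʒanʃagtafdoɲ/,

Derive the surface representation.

/g/ before /t/ (voiceless) → [k]
/f/ before /d/ (voiced) → [v]

[aʒanʃaktavdoɲ]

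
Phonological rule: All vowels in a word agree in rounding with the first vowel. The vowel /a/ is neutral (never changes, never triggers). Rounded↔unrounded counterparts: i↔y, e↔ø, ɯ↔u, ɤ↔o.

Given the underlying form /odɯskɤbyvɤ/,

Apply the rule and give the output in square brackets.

[oduskobyvo]

/ɯ/ harmonizes with /o/ ([+round]) → [u]
/ɤ/ harmonizes with /o/ ([+round]) → [o]
/ɤ/ harmonizes with /o/ ([+round]) → [o]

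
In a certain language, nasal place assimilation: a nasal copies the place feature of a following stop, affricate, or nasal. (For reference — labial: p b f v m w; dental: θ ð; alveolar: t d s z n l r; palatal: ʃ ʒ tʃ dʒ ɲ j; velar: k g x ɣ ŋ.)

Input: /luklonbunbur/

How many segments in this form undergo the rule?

2

/n/ before /b/ (labial) → [m]
/n/ before /b/ (labial) → [m]
2 segments change.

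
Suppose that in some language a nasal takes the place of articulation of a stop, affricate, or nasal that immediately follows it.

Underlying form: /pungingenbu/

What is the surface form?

/n/ before /g/ (velar) → [ŋ]
/n/ before /g/ (velar) → [ŋ]
/n/ before /b/ (labial) → [m]

[puŋgiŋgembu]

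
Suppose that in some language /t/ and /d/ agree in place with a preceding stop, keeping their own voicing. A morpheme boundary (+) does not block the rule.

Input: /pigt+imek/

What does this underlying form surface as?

/t/ after /g/ (velar) → [k]

[pigk+imek]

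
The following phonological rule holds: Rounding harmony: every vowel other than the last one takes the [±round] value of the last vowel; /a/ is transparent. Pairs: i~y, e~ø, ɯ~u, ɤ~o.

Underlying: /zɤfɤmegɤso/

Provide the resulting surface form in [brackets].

/ɤ/ harmonizes with /o/ ([+round]) → [o]
/ɤ/ harmonizes with /o/ ([+round]) → [o]
/e/ harmonizes with /o/ ([+round]) → [ø]
/ɤ/ harmonizes with /o/ ([+round]) → [o]

[zofomøgoso]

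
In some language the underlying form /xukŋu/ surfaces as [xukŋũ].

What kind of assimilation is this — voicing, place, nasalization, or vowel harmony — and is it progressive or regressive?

/u/→[ũ].
Each target copies a feature from the preceding segment, so the direction is progressive.

nasalization, progressive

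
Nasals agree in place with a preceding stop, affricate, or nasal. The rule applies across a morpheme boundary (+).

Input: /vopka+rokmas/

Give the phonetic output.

/m/ after /k/ (velar) → [ŋ]

[vopka+rokŋas]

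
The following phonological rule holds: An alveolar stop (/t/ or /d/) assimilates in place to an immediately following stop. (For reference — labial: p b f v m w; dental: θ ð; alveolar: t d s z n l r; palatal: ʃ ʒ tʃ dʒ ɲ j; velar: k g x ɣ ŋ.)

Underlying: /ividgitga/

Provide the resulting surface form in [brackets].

/d/ before /g/ (velar) → [g]
/t/ before /g/ (velar) → [k]

[iviggikga]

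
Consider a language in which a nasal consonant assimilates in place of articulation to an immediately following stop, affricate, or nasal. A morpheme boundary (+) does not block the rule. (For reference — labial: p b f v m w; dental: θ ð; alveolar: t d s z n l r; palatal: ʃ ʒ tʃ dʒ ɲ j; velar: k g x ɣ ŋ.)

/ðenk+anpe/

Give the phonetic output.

[ðeŋk+ampe]

/n/ before /k/ (velar) → [ŋ]
/n/ before /p/ (labial) → [m]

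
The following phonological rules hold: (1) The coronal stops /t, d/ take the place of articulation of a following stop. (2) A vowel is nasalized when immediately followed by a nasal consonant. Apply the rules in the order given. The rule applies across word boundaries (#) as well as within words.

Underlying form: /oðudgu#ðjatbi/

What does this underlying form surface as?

Rule 1: /d/ before /g/ (velar) → [g]
Rule 1: /t/ before /b/ (labial) → [p]
After rule 1: oðuggu#ðjapbi
Rule 2: no segment meets the rule's conditions; no change.

[oðuggu#ðjapbi]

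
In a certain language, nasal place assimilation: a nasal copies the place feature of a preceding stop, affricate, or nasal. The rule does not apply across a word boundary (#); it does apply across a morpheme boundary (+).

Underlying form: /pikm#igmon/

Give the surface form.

[pikŋ#igŋon]

/m/ after /k/ (velar) → [ŋ]
/m/ after /g/ (velar) → [ŋ]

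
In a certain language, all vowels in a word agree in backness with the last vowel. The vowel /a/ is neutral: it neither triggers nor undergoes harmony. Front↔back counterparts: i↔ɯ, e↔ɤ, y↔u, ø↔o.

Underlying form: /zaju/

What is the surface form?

no segment meets the rule's conditions; no change.

[zaju]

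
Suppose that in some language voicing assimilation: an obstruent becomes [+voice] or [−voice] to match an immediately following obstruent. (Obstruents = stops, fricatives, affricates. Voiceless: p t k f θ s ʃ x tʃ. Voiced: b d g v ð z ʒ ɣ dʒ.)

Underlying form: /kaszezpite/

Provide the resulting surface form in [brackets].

/s/ before /z/ (voiced) → [z]
/z/ before /p/ (voiceless) → [s]

[kazzespite]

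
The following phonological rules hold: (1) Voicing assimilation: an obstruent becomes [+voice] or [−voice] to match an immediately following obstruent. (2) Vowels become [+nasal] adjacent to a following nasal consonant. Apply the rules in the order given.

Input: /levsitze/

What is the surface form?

[lefsidze]

Rule 1: /v/ before /s/ (voiceless) → [f]
Rule 1: /t/ before /z/ (voiced) → [d]
After rule 1: lefsidze
Rule 2: no segment meets the rule's conditions; no change.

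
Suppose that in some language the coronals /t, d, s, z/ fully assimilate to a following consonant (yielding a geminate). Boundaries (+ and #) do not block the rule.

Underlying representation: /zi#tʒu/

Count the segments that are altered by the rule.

/t/ before /ʒ/ → [ʒ] (total assimilation)
1 segment changes.

1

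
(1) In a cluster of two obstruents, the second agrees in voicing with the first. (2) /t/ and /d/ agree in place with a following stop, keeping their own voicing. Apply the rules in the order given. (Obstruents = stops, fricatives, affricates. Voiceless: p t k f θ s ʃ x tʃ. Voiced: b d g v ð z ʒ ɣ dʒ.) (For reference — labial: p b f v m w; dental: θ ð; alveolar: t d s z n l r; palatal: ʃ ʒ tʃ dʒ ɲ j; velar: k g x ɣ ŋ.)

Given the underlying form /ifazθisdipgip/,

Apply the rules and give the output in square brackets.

Rule 1: /θ/ after /z/ (voiced) → [ð]
Rule 1: /d/ after /s/ (voiceless) → [t]
Rule 1: /g/ after /p/ (voiceless) → [k]
After rule 1: ifazðistipkip
Rule 2: no segment meets the rule's conditions; no change.

[ifazðistipkip]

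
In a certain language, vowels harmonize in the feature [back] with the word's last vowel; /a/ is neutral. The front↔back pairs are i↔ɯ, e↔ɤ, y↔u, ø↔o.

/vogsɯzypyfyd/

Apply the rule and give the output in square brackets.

/o/ harmonizes with /y/ ([-back]) → [ø]
/ɯ/ harmonizes with /y/ ([-back]) → [i]

[vøgsizypyfyd]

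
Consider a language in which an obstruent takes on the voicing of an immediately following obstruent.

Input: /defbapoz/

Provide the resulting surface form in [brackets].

/f/ before /b/ (voiced) → [v]

[devbapoz]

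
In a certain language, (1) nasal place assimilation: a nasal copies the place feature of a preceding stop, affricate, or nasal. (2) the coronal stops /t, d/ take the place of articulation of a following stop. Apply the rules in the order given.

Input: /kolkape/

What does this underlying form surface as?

[kolkape]

Rule 1: no segment meets the rule's conditions; no change.
After rule 1: kolkape
Rule 2: no segment meets the rule's conditions; no change.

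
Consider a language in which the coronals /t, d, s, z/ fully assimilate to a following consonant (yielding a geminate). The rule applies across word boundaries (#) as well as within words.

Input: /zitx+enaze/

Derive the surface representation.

/t/ before /x/ → [x] (total assimilation)

[zixx+enaze]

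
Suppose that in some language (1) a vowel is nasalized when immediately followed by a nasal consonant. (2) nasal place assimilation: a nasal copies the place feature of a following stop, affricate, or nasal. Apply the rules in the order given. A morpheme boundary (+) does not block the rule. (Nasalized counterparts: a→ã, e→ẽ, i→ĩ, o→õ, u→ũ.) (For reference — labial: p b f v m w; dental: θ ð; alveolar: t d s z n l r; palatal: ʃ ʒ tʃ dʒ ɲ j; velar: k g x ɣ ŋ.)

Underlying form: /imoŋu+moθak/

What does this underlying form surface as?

Rule 1: /i/ before nasal /m/ → [ĩ]
Rule 1: /o/ before nasal /ŋ/ → [õ]
Rule 1: /u/ before nasal /m/ → [ũ]
After rule 1: ĩmõŋũ+moθak
Rule 2: no segment meets the rule's conditions; no change.

[ĩmõŋũ+moθak]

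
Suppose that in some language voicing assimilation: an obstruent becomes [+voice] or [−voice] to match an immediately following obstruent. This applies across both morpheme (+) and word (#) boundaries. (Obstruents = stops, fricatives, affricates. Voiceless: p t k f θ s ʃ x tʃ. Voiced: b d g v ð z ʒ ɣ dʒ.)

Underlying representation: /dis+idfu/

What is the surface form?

[dis+itfu]

/d/ before /f/ (voiceless) → [t]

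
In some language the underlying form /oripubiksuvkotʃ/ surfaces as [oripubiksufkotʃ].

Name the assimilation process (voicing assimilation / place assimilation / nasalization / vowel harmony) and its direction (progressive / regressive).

/v/→[f].
Each target copies a feature from the following segment, so the direction is regressive.

voicing assimilation, regressive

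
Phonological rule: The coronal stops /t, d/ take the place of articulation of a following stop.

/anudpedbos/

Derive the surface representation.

[anubpebbos]

/d/ before /p/ (labial) → [b]
/d/ before /b/ (labial) → [b]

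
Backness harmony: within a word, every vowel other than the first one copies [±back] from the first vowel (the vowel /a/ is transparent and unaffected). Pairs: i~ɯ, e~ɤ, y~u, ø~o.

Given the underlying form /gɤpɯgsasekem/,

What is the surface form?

[gɤpɯgsasɤkɤm]

/e/ harmonizes with /ɤ/ ([+back]) → [ɤ]
/e/ harmonizes with /ɤ/ ([+back]) → [ɤ]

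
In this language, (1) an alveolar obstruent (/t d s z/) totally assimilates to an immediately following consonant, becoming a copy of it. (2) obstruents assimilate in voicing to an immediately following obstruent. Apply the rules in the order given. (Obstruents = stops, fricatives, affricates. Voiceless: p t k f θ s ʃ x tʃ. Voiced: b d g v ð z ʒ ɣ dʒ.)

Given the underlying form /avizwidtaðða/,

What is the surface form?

[aviwwittaðða]

Rule 1: /z/ before /w/ → [w] (total assimilation)
Rule 1: /d/ before /t/ → [t] (total assimilation)
After rule 1: aviwwittaðða
Rule 2: no segment meets the rule's conditions; no change.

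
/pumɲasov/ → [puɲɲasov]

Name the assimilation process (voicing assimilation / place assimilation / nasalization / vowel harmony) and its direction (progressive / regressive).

place assimilation, regressive

/m/→[ɲ].
Each target copies a feature from the following segment, so the direction is regressive.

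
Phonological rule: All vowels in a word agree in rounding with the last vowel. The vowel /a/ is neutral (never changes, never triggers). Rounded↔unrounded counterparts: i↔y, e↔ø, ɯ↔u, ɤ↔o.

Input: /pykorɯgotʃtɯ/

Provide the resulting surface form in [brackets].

/y/ harmonizes with /ɯ/ ([-round]) → [i]
/o/ harmonizes with /ɯ/ ([-round]) → [ɤ]
/o/ harmonizes with /ɯ/ ([-round]) → [ɤ]

[pikɤrɯgɤtʃtɯ]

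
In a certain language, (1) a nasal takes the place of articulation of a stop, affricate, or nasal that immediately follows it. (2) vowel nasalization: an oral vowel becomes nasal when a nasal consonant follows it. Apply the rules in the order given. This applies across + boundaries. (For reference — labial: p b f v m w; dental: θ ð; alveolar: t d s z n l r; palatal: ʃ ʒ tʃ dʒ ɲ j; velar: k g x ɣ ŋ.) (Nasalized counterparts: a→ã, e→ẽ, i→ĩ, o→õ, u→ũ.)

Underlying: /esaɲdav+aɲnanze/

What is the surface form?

[esãndav+ãnnãnze]

Rule 1: /ɲ/ before /d/ (alveolar) → [n]
Rule 1: /ɲ/ before /n/ (alveolar) → [n]
After rule 1: esandav+annanze
Rule 2: /a/ before nasal /n/ → [ã]
Rule 2: /a/ before nasal /n/ → [ã]
Rule 2: /a/ before nasal /n/ → [ã]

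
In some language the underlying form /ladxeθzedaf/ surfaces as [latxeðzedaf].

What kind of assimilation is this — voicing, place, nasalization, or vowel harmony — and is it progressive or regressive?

/d/→[t] /θ/→[ð].
Each target copies a feature from the following segment, so the direction is regressive.

voicing assimilation, regressive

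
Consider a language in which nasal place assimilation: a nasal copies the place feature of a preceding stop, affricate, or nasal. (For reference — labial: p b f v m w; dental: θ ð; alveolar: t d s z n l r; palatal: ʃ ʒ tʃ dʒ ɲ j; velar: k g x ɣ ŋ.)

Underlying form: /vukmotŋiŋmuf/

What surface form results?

[vukŋotniŋŋuf]

/m/ after /k/ (velar) → [ŋ]
/ŋ/ after /t/ (alveolar) → [n]
/m/ after /ŋ/ (velar) → [ŋ]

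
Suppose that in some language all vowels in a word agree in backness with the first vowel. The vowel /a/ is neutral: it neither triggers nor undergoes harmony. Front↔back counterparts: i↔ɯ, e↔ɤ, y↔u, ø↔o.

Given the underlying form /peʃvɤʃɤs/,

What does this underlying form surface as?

/ɤ/ harmonizes with /e/ ([-back]) → [e]
/ɤ/ harmonizes with /e/ ([-back]) → [e]

[peʃveʃes]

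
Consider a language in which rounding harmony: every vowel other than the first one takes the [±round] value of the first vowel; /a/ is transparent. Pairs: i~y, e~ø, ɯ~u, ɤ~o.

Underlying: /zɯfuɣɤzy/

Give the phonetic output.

/u/ harmonizes with /ɯ/ ([-round]) → [ɯ]
/y/ harmonizes with /ɯ/ ([-round]) → [i]

[zɯfɯɣɤzi]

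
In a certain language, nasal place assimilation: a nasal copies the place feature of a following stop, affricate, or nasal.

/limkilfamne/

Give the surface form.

/m/ before /k/ (velar) → [ŋ]
/m/ before /n/ (alveolar) → [n]

[liŋkilfanne]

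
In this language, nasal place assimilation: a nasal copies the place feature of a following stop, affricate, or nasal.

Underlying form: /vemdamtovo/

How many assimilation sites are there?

/m/ before /d/ (alveolar) → [n]
/m/ before /t/ (alveolar) → [n]
2 segments change.

2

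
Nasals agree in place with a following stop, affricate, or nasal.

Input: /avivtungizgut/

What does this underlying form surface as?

/n/ before /g/ (velar) → [ŋ]

[avivtuŋgizgut]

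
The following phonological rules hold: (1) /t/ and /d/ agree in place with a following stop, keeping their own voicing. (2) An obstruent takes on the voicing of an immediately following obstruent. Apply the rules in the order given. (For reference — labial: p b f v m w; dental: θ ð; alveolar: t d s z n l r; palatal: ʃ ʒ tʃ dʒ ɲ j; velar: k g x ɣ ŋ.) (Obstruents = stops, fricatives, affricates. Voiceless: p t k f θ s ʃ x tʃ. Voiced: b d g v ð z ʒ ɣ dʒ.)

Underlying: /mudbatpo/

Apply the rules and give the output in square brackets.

Rule 1: /d/ before /b/ (labial) → [b]
Rule 1: /t/ before /p/ (labial) → [p]
After rule 1: mubbappo
Rule 2: no segment meets the rule's conditions; no change.

[mubbappo]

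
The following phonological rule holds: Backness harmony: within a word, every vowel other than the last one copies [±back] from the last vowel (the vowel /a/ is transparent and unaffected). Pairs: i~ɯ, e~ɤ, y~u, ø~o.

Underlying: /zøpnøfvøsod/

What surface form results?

[zopnofvosod]

/ø/ harmonizes with /o/ ([+back]) → [o]
/ø/ harmonizes with /o/ ([+back]) → [o]
/ø/ harmonizes with /o/ ([+back]) → [o]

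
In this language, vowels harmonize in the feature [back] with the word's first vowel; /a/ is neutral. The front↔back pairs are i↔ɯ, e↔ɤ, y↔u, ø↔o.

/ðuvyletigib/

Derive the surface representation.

[ðuvulɤtɯgɯb]

/y/ harmonizes with /u/ ([+back]) → [u]
/e/ harmonizes with /u/ ([+back]) → [ɤ]
/i/ harmonizes with /u/ ([+back]) → [ɯ]
/i/ harmonizes with /u/ ([+back]) → [ɯ]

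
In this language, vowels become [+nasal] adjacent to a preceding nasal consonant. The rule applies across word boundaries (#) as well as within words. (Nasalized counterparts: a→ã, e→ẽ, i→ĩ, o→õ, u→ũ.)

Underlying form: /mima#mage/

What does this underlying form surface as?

[mĩmã#mãge]

/i/ after nasal /m/ → [ĩ]
/a/ after nasal /m/ → [ã]
/a/ after nasal /m/ → [ã]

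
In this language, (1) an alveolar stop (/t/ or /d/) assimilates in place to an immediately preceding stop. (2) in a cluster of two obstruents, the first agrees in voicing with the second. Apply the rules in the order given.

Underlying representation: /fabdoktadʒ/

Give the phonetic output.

[fabbokkadʒ]

Rule 1: /d/ after /b/ (labial) → [b]
Rule 1: /t/ after /k/ (velar) → [k]
After rule 1: fabbokkadʒ
Rule 2: no segment meets the rule's conditions; no change.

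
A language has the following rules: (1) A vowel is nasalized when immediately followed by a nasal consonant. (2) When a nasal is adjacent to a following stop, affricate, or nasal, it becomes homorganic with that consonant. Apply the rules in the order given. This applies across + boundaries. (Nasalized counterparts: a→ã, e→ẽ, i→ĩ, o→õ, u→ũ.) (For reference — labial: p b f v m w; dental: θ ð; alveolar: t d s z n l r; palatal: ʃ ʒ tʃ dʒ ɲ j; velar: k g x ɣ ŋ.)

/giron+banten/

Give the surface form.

Rule 1: /o/ before nasal /n/ → [õ]
Rule 1: /a/ before nasal /n/ → [ã]
Rule 1: /e/ before nasal /n/ → [ẽ]
After rule 1: girõn+bãntẽn
Rule 2: /n/ before /b/ (labial) → [m]

[girõm+bãntẽn]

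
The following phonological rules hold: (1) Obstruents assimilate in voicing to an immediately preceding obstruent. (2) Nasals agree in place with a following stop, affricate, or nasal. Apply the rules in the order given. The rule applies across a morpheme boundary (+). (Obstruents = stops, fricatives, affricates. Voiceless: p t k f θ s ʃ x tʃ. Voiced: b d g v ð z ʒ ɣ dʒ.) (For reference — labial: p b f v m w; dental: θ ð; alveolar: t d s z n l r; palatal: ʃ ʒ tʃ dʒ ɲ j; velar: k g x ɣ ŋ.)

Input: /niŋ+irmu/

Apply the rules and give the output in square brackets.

[niŋ+irmu]

Rule 1: no segment meets the rule's conditions; no change.
After rule 1: niŋ+irmu
Rule 2: no segment meets the rule's conditions; no change.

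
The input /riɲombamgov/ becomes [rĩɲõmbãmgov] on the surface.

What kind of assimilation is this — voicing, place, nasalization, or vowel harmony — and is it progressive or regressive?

/i/→[ĩ] /o/→[õ] /a/→[ã].
Each target copies a feature from the following segment, so the direction is regressive.

nasalization, regressive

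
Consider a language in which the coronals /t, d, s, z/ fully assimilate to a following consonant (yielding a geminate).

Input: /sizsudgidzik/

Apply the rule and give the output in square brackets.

/z/ before /s/ → [s] (total assimilation)
/d/ before /g/ → [g] (total assimilation)
/d/ before /z/ → [z] (total assimilation)

[sissuggizzik]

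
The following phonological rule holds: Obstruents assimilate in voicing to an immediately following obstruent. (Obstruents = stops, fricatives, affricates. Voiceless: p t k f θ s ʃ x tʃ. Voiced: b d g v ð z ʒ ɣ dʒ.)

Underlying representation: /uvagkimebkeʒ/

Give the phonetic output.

/g/ before /k/ (voiceless) → [k]
/b/ before /k/ (voiceless) → [p]

[uvakkimepkeʒ]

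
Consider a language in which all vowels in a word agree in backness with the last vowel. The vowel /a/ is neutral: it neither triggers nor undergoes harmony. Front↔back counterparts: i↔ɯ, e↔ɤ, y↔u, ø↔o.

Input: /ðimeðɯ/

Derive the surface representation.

/i/ harmonizes with /ɯ/ ([+back]) → [ɯ]
/e/ harmonizes with /ɯ/ ([+back]) → [ɤ]

[ðɯmɤðɯ]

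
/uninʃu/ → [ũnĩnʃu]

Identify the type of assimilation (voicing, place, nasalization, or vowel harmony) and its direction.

/u/→[ũ] /i/→[ĩ].
Each target copies a feature from the following segment, so the direction is regressive.

nasalization, regressive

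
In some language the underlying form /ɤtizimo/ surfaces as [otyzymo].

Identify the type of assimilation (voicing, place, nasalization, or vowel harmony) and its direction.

vowel harmony, regressive

/ɤ/→[o] /i/→[y] /i/→[y].
Vowels agree with the last vowel, so the harmony is regressive.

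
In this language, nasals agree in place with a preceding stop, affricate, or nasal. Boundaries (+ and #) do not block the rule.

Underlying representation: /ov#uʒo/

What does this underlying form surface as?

[ov#uʒo]

no segment meets the rule's conditions; no change.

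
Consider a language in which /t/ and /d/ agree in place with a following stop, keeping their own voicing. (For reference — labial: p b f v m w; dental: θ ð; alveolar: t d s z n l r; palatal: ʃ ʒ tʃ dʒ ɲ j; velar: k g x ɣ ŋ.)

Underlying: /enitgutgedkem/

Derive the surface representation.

[enikgukgegkem]

/t/ before /g/ (velar) → [k]
/t/ before /g/ (velar) → [k]
/d/ before /k/ (velar) → [g]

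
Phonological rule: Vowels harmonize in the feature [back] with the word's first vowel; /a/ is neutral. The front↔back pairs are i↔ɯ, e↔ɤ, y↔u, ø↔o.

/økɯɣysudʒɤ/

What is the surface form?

[økiɣysydʒe]

/ɯ/ harmonizes with /ø/ ([-back]) → [i]
/u/ harmonizes with /ø/ ([-back]) → [y]
/ɤ/ harmonizes with /ø/ ([-back]) → [e]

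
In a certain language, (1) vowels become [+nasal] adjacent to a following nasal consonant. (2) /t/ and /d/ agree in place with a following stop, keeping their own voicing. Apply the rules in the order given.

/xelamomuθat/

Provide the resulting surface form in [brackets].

Rule 1: /a/ before nasal /m/ → [ã]
Rule 1: /o/ before nasal /m/ → [õ]
After rule 1: xelãmõmuθat
Rule 2: no segment meets the rule's conditions; no change.

[xelãmõmuθat]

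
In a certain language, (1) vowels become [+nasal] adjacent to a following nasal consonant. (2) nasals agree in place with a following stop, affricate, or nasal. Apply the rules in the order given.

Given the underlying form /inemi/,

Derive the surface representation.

Rule 1: /i/ before nasal /n/ → [ĩ]
Rule 1: /e/ before nasal /m/ → [ẽ]
After rule 1: ĩnẽmi
Rule 2: no segment meets the rule's conditions; no change.

[ĩnẽmi]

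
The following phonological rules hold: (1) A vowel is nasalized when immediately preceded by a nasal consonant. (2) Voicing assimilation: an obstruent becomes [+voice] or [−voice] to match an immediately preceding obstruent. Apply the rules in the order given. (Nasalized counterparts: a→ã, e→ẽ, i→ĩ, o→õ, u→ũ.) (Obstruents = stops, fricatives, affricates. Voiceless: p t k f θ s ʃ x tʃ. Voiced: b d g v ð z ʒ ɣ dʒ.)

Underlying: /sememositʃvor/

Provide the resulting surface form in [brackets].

Rule 1: /e/ after nasal /m/ → [ẽ]
Rule 1: /o/ after nasal /m/ → [õ]
After rule 1: semẽmõsitʃvor
Rule 2: /v/ after /tʃ/ (voiceless) → [f]

[semẽmõsitʃfor]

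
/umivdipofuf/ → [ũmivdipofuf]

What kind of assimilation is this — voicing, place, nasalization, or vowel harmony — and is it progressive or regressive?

/u/→[ũ].
Each target copies a feature from the following segment, so the direction is regressive.

nasalization, regressive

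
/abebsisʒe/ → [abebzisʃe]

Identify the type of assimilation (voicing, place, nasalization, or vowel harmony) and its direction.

/s/→[z] /ʒ/→[ʃ].
Each target copies a feature from the preceding segment, so the direction is progressive.

voicing assimilation, progressive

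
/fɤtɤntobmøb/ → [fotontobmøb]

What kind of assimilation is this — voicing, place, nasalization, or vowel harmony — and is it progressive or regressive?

vowel harmony, regressive

/ɤ/→[o] /ɤ/→[o].
Vowels agree with the last vowel, so the harmony is regressive.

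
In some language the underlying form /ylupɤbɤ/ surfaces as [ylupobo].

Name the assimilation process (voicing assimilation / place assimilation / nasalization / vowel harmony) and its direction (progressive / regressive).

vowel harmony, progressive

/ɤ/→[o] /ɤ/→[o].
Vowels agree with the first vowel, so the harmony is progressive.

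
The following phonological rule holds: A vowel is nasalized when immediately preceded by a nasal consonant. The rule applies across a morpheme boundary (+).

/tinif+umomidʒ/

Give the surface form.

/i/ after nasal /n/ → [ĩ]
/o/ after nasal /m/ → [õ]
/i/ after nasal /m/ → [ĩ]

[tinĩf+umõmĩdʒ]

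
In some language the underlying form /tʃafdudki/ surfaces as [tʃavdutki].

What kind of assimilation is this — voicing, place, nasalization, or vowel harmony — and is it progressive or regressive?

/f/→[v] /d/→[t].
Each target copies a feature from the following segment, so the direction is regressive.

voicing assimilation, regressive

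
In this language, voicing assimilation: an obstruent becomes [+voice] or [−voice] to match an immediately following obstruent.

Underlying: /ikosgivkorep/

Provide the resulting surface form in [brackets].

[ikozgifkorep]

/s/ before /g/ (voiced) → [z]
/v/ before /k/ (voiceless) → [f]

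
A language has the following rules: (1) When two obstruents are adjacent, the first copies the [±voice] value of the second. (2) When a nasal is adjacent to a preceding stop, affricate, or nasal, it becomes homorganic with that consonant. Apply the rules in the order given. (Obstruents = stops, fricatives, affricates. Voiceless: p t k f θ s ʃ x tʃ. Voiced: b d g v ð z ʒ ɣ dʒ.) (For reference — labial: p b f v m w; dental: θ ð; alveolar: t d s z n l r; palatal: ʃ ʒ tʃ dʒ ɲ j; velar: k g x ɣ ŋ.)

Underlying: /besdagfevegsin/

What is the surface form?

Rule 1: /s/ before /d/ (voiced) → [z]
Rule 1: /g/ before /f/ (voiceless) → [k]
Rule 1: /g/ before /s/ (voiceless) → [k]
After rule 1: bezdakfeveksin
Rule 2: no segment meets the rule's conditions; no change.

[bezdakfeveksin]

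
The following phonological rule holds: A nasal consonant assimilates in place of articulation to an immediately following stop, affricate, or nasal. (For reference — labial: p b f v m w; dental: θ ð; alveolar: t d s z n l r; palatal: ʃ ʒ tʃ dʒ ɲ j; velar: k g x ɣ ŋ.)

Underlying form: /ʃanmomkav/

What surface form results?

/n/ before /m/ (labial) → [m]
/m/ before /k/ (velar) → [ŋ]

[ʃammoŋkav]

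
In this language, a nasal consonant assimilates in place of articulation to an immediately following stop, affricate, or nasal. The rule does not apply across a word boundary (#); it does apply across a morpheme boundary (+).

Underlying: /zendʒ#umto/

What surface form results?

/n/ before /dʒ/ (palatal) → [ɲ]
/m/ before /t/ (alveolar) → [n]

[zeɲdʒ#unto]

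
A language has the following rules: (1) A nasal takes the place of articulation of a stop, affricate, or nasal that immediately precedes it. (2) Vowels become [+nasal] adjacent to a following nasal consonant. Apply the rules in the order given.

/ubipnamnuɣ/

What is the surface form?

[ubipmãmmuɣ]

Rule 1: /n/ after /p/ (labial) → [m]
Rule 1: /n/ after /m/ (labial) → [m]
After rule 1: ubipmammuɣ
Rule 2: /a/ before nasal /m/ → [ã]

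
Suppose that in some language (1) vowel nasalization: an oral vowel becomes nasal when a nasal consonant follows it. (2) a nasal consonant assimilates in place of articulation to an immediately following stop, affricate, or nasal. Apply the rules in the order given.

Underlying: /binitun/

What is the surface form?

Rule 1: /i/ before nasal /n/ → [ĩ]
Rule 1: /u/ before nasal /n/ → [ũ]
After rule 1: bĩnitũn
Rule 2: no segment meets the rule's conditions; no change.

[bĩnitũn]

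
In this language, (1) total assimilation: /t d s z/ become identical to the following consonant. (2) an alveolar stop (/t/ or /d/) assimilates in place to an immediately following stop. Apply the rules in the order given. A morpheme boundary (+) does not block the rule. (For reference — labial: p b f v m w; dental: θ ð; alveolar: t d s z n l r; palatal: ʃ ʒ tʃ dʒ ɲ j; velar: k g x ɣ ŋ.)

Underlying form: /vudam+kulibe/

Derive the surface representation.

Rule 1: no segment meets the rule's conditions; no change.
After rule 1: vudam+kulibe
Rule 2: no segment meets the rule's conditions; no change.

[vudam+kulibe]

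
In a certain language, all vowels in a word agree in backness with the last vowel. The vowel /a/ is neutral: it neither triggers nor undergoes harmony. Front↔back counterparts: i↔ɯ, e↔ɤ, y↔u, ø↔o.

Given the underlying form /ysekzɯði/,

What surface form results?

/ɯ/ harmonizes with /i/ ([-back]) → [i]

[ysekziði]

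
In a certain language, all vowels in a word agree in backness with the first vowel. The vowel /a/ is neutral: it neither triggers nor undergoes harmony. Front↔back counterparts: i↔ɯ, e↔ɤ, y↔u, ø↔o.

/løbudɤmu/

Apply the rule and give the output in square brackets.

/u/ harmonizes with /ø/ ([-back]) → [y]
/ɤ/ harmonizes with /ø/ ([-back]) → [e]
/u/ harmonizes with /ø/ ([-back]) → [y]

[løbydemy]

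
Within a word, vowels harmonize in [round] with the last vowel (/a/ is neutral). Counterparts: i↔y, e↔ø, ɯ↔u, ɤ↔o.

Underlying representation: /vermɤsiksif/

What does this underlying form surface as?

[vermɤsiksif]

no segment meets the rule's conditions; no change.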